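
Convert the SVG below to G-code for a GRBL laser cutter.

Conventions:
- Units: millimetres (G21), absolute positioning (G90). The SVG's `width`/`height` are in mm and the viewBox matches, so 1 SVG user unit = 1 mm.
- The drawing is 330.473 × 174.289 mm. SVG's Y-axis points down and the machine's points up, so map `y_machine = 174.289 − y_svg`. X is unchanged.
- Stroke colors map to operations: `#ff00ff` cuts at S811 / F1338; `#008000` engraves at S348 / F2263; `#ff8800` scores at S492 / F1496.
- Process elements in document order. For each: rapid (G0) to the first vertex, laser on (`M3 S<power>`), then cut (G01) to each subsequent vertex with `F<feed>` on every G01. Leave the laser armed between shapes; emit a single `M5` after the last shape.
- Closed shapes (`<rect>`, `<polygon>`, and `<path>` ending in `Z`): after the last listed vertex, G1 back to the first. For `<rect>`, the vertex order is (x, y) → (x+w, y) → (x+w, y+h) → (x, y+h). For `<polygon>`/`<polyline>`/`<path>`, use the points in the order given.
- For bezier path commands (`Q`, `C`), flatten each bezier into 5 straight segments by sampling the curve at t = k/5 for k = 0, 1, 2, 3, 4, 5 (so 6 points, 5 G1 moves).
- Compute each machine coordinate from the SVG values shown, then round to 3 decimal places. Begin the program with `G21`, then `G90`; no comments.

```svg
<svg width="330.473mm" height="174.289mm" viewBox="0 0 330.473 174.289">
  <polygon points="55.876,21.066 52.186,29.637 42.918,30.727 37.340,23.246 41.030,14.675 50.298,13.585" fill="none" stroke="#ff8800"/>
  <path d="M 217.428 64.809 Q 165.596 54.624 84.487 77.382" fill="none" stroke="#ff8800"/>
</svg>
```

G21
G90
G0 X55.876 Y153.223
M3 S492
G01 X52.186 Y144.652 F1496
G01 X42.918 Y143.562 F1496
G01 X37.340 Y151.043 F1496
G01 X41.030 Y159.614 F1496
G01 X50.298 Y160.704 F1496
G01 X55.876 Y153.223 F1496
G0 X217.428 Y109.480
M3 S492
G01 X195.524 Y112.236 F1496
G01 X171.278 Y112.357 F1496
G01 X144.690 Y109.843 F1496
G01 X115.760 Y104.692 F1496
G01 X84.487 Y96.907 F1496
M5

viewBox `0 0 330.473 174.289` with mm width/height → 1 unit = 1 mm. Flip: y_m = 174.289 − y_svg.

**Shape 1** — `<polygon>` regular polygon, stroke `#ff8800` → score (S492, F1496). Machine vertices: (55.876,153.223) → (52.186,144.652) → (42.918,143.562) → (37.340,151.043) → (41.030,159.614) → (50.298,160.704) → (55.876,153.223). Closed: final G1 returns to the first vertex.

**Shape 2** — `<path>` quadratic bezier, stroke `#ff8800` → score (S492, F1496). Control points (SVG): P0=(217.428,64.809), P1=(165.596,54.624), P2=(84.487,77.382); sampled at t=k/5. Machine vertices: (217.428,109.480) → (195.524,112.236) → (171.278,112.357) → (144.690,109.843) → (115.760,104.692) → (84.487,96.907). Open path.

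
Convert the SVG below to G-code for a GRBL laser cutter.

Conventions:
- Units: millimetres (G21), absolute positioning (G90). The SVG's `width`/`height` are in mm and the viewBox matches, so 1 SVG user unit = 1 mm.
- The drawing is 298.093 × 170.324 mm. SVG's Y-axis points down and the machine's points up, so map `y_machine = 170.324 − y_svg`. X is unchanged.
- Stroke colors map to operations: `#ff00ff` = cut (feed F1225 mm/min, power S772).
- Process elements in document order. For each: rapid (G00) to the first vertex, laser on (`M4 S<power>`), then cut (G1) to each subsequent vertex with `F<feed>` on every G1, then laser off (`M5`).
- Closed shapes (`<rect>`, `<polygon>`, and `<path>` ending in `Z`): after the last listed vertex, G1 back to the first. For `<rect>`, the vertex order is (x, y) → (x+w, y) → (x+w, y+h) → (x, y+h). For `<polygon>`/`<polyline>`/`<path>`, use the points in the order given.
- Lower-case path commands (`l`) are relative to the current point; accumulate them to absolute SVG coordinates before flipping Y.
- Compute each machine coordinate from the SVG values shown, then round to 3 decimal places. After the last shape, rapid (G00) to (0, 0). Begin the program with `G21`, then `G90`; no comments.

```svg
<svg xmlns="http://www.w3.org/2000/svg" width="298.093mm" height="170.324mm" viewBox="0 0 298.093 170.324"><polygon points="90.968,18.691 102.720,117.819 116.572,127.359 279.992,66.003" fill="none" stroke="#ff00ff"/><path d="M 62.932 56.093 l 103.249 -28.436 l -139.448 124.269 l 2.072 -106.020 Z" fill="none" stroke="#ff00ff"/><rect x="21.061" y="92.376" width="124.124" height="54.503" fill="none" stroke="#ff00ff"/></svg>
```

G21
G90
G00 X90.968 Y151.633
M4 S772
G1 X102.720 Y52.505 F1225
G1 X116.572 Y42.965 F1225
G1 X279.992 Y104.321 F1225
G1 X90.968 Y151.633 F1225
M5
G00 X62.932 Y114.231
M4 S772
G1 X166.181 Y142.667 F1225
G1 X26.733 Y18.398 F1225
G1 X28.805 Y124.418 F1225
G1 X62.932 Y114.231 F1225
M5
G00 X21.061 Y77.948
M4 S772
G1 X145.185 Y77.948 F1225
G1 X145.185 Y23.445 F1225
G1 X21.061 Y23.445 F1225
G1 X21.061 Y77.948 F1225
M5
G00 X0.000 Y0.000

viewBox `0 0 298.093 170.324` with mm width/height → 1 unit = 1 mm. Flip: y_m = 170.324 − y_svg.

**Shape 1** — `<polygon>` closed polygon, stroke `#ff00ff` → cut (S772, F1225). Machine vertices: (90.968,151.633) → (102.720,52.505) → (116.572,42.965) → (279.992,104.321) → (90.968,151.633). Closed: final G1 returns to the first vertex.

**Shape 2** — `<path>` closed polygon, stroke `#ff00ff` → cut (S772, F1225). Machine vertices: (62.932,114.231) → (166.181,142.667) → (26.733,18.398) → (28.805,124.418) → (62.932,114.231). Closed: final G1 returns to the first vertex.

**Shape 3** — `<rect>` rectangle, stroke `#ff00ff` → cut (S772, F1225). Machine vertices: (21.061,77.948) → (145.185,77.948) → (145.185,23.445) → (21.061,23.445) → (21.061,77.948). Closed: final G1 returns to the first vertex.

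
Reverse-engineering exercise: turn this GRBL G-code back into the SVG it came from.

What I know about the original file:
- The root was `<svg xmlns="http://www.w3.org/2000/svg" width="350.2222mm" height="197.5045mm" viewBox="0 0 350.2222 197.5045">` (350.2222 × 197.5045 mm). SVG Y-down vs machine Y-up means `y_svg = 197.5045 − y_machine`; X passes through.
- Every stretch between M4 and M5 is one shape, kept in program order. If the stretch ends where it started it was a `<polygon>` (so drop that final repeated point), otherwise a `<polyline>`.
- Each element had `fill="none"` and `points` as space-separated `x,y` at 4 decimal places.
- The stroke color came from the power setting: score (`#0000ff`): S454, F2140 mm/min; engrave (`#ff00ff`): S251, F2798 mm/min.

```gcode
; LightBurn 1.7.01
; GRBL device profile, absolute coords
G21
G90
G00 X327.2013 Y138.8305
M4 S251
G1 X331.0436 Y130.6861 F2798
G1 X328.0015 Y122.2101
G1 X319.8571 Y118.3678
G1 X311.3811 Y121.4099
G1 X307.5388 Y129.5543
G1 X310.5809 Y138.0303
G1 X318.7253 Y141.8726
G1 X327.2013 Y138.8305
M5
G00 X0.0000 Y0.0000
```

Each laser-on run becomes one SVG element. Flip Y back into SVG space with y_svg = 197.5045 − y_machine. Every run uses S251, so all elements get stroke `#ff00ff` (engrave).

Run 1: The run returns to its start, so emit a `<polygon>` with points (Y-flipped): 327.2013,58.6740 331.0436,66.8184 328.0015,75.2944 319.8571,79.1367 311.3811,76.0946 307.5388,67.9502 310.5809,59.4742 318.7253,55.6319.

<svg xmlns="http://www.w3.org/2000/svg" width="350.2222mm" height="197.5045mm" viewBox="0 0 350.2222 197.5045">
  <polygon points="327.2013,58.6740 331.0436,66.8184 328.0015,75.2944 319.8571,79.1367 311.3811,76.0946 307.5388,67.9502 310.5809,59.4742 318.7253,55.6319" fill="none" stroke="#ff00ff"/>
</svg>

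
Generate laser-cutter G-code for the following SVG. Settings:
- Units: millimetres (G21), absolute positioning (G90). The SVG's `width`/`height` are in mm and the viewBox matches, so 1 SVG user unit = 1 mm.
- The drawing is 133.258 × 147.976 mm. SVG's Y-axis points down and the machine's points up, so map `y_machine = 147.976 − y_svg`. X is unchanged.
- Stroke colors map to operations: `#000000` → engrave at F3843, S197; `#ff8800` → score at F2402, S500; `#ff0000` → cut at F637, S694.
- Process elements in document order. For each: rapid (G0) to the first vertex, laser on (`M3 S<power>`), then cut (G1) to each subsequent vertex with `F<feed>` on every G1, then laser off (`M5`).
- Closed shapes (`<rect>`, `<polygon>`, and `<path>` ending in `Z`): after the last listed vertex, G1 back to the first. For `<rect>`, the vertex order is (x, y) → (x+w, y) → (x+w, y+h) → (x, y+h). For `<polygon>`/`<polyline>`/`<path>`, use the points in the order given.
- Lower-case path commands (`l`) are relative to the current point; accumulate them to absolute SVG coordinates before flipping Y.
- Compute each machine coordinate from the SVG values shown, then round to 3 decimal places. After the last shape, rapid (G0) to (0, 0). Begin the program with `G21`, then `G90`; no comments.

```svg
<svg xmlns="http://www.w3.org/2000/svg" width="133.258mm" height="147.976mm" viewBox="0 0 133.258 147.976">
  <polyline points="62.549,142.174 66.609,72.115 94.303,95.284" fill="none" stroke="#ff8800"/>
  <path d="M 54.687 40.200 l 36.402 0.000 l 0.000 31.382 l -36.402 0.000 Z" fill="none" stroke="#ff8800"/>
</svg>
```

G21
G90
G0 X62.549 Y5.802
M3 S500
G1 X66.609 Y75.861 F2402
G1 X94.303 Y52.692 F2402
M5
G0 X54.687 Y107.776
M3 S500
G1 X91.089 Y107.776 F2402
G1 X91.089 Y76.394 F2402
G1 X54.687 Y76.394 F2402
G1 X54.687 Y107.776 F2402
M5
G0 X0.000 Y0.000

Since the viewBox matches the mm dimensions, user units are millimetres directly. The only transform is the Y-flip y_m = 147.976 − y_svg.

Shape 1 is a open polyline drawn with `<polyline>`. Its stroke #ff8800 means score at S500, F2402. After flipping Y the toolpath is (62.549,5.802) → (66.609,75.861) → (94.303,52.692).

Shape 2 is a rectangle drawn with `<path>`. Its stroke #ff8800 means score at S500, F2402. After flipping Y the toolpath is (54.687,107.776) → (91.089,107.776) → (91.089,76.394) → (54.687,76.394) → (54.687,107.776), returning to the start.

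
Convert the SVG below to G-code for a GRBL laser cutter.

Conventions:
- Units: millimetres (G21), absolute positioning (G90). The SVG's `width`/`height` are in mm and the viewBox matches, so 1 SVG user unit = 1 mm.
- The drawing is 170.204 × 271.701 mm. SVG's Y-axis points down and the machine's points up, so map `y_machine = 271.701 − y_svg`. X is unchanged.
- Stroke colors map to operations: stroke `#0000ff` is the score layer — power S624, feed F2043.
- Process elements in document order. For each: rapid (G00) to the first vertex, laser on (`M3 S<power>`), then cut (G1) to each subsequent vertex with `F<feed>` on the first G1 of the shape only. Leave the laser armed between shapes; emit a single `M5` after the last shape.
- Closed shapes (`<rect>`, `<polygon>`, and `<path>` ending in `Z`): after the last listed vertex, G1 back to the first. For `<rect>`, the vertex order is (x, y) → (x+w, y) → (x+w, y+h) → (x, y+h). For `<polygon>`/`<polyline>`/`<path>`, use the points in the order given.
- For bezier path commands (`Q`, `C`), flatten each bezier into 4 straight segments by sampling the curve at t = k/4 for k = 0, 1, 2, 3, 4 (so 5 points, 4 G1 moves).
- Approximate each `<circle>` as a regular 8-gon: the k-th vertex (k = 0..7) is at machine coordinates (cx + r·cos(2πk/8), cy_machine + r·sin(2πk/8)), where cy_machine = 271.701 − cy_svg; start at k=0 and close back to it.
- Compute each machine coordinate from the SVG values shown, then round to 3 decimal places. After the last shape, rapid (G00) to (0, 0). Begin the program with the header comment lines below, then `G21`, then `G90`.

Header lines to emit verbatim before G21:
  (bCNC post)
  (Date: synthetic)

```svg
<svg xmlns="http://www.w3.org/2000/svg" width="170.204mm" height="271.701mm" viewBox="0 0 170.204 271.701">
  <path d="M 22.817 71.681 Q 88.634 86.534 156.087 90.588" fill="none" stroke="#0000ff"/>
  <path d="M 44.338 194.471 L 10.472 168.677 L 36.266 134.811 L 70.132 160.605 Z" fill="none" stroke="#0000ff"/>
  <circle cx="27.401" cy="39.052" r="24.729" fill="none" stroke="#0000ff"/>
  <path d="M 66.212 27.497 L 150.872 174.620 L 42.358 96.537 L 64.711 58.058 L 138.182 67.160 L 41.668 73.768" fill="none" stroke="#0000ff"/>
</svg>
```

1 u = 1 mm; y_m = 271.701 − y.

[1] `<path>` quadratic bezier, #0000ff→score S624 F2043: (22.817,200.020) → (55.828,193.268) → (89.043,187.867) → (122.463,183.815) → (156.087,181.113)

[2] `<path>` regular polygon, #0000ff→score S624 F2043: (44.338,77.230) → (10.472,103.024) → (36.266,136.890) → (70.132,111.096) → (44.338,77.230) (closed)

[3] `<circle>` circle, #0000ff→score S624 F2043: (52.130,232.649) → (44.887,250.135) → (27.401,257.378) → (9.915,250.135) → (2.672,232.649) → (9.915,215.163) → (27.401,207.920) → (44.887,215.163) → (52.130,232.649) (closed)

[4] `<path>` open polyline, #0000ff→score S624 F2043: (66.212,244.204) → (150.872,97.081) → (42.358,175.164) → (64.711,213.643) → (138.182,204.541) → (41.668,197.933)

(bCNC post)
(Date: synthetic)
G21
G90
G00 X22.817 Y200.020
M3 S624
G1 X55.828 Y193.268 F2043
G1 X89.043 Y187.867
G1 X122.463 Y183.815
G1 X156.087 Y181.113
G00 X44.338 Y77.230
M3 S624
G1 X10.472 Y103.024 F2043
G1 X36.266 Y136.890
G1 X70.132 Y111.096
G1 X44.338 Y77.230
G00 X52.130 Y232.649
M3 S624
G1 X44.887 Y250.135 F2043
G1 X27.401 Y257.378
G1 X9.915 Y250.135
G1 X2.672 Y232.649
G1 X9.915 Y215.163
G1 X27.401 Y207.920
G1 X44.887 Y215.163
G1 X52.130 Y232.649
G00 X66.212 Y244.204
M3 S624
G1 X150.872 Y97.081 F2043
G1 X42.358 Y175.164
G1 X64.711 Y213.643
G1 X138.182 Y204.541
G1 X41.668 Y197.933
M5
G00 X0.000 Y0.000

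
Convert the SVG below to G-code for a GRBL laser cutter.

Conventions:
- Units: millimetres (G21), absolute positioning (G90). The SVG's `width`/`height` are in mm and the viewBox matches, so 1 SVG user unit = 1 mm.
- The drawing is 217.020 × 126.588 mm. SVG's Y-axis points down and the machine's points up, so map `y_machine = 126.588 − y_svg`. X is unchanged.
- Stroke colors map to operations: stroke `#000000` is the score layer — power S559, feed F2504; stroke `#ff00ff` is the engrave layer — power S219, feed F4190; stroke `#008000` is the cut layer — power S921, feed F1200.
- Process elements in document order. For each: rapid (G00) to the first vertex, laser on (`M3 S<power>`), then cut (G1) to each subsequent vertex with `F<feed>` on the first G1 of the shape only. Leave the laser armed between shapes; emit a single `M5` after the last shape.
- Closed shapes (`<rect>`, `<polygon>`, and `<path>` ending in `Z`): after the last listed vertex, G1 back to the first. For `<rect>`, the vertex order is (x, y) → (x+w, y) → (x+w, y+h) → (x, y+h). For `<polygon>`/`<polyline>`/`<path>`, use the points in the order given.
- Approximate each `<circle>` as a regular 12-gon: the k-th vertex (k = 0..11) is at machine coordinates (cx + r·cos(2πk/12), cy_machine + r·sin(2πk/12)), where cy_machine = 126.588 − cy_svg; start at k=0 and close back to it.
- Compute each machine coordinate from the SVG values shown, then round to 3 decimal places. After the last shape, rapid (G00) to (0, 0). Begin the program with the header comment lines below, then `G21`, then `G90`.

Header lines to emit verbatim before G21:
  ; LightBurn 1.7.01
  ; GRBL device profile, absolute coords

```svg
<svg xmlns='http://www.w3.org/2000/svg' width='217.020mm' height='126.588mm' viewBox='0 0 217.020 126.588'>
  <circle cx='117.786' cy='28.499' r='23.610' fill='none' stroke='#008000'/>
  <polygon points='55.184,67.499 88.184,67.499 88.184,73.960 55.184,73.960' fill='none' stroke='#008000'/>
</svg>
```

Since the viewBox matches the mm dimensions, user units are millimetres directly. The only transform is the Y-flip y_m = 126.588 − y_svg.

Shape 1 is a circle drawn with `<circle>`. Its stroke #008000 means cut at S921, F1200. After flipping Y the toolpath is (141.396,98.089) → (138.233,109.894) → (129.591,118.536) → (117.786,121.699) → (105.981,118.536) → (97.339,109.894) → (94.176,98.089) → (97.339,86.284) → (105.981,77.642) → (117.786,74.479) → (129.591,77.642) → (138.233,86.284) → (141.396,98.089), returning to the start.

Shape 2 is a rectangle drawn with `<polygon>`. Its stroke #008000 means cut at S921, F1200. After flipping Y the toolpath is (55.184,59.089) → (88.184,59.089) → (88.184,52.628) → (55.184,52.628) → (55.184,59.089), returning to the start.

; LightBurn 1.7.01
; GRBL device profile, absolute coords
G21
G90
G00 X141.396 Y98.089
M3 S921
G1 X138.233 Y109.894 F1200
G1 X129.591 Y118.536
G1 X117.786 Y121.699
G1 X105.981 Y118.536
G1 X97.339 Y109.894
G1 X94.176 Y98.089
G1 X97.339 Y86.284
G1 X105.981 Y77.642
G1 X117.786 Y74.479
G1 X129.591 Y77.642
G1 X138.233 Y86.284
G1 X141.396 Y98.089
G00 X55.184 Y59.089
M3 S921
G1 X88.184 Y59.089 F1200
G1 X88.184 Y52.628
G1 X55.184 Y52.628
G1 X55.184 Y59.089
M5
G00 X0.000 Y0.000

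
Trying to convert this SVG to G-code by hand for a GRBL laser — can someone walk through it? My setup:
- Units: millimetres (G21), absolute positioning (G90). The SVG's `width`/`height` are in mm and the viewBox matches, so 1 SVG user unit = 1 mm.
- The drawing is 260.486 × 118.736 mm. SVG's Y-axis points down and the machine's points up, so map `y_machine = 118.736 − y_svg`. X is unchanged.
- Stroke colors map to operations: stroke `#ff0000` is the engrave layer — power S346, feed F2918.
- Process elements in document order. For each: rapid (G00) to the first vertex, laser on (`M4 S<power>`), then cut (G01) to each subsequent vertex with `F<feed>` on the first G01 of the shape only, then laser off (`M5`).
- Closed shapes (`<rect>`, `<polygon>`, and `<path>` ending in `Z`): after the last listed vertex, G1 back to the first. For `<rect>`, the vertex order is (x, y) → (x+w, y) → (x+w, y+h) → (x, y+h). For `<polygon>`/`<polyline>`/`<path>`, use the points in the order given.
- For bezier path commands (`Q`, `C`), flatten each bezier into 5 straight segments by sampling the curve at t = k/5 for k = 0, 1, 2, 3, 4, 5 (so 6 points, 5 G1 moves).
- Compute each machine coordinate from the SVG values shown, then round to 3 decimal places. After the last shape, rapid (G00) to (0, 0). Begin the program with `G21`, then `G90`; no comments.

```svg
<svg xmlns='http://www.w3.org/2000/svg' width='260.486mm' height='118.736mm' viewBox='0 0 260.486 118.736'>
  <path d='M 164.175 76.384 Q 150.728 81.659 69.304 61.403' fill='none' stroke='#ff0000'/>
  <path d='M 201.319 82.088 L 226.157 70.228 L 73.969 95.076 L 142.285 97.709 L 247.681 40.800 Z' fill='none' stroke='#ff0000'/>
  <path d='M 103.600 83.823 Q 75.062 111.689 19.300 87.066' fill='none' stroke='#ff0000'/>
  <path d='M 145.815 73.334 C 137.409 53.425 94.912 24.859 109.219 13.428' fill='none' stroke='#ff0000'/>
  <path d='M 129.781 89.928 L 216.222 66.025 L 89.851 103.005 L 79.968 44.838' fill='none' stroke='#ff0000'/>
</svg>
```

Since the viewBox matches the mm dimensions, user units are millimetres directly. The only transform is the Y-flip y_m = 118.736 − y_svg.

Shape 1 is a quadratic bezier drawn with `<path>`. Its stroke #ff0000 means engrave at S346, F2918. After flipping Y the toolpath is (164.175,42.352) → (156.077,41.263) → (142.541,42.217) → (123.567,45.213) → (99.155,50.252) → (69.304,57.333).

Shape 2 is a closed polygon drawn with `<path>`. Its stroke #ff0000 means engrave at S346, F2918. After flipping Y the toolpath is (201.319,36.648) → (226.157,48.508) → (73.969,23.660) → (142.285,21.027) → (247.681,77.936) → (201.319,36.648), returning to the start.

Shape 3 is a quadratic bezier drawn with `<path>`. Its stroke #ff0000 means engrave at S346, F2918. After flipping Y the toolpath is (103.600,34.913) → (91.096,25.866) → (76.414,21.018) → (59.554,20.370) → (40.516,23.920) → (19.300,31.670).

Shape 4 is a cubic bezier drawn with `<path>`. Its stroke #ff0000 means engrave at S346, F2918. After flipping Y the toolpath is (145.815,45.402) → (137.408,58.180) → (125.181,71.797) → (113.499,85.017) → (106.724,96.600) → (109.219,105.308).

Shape 5 is a open polyline drawn with `<path>`. Its stroke #ff0000 means engrave at S346, F2918. After flipping Y the toolpath is (129.781,28.808) → (216.222,52.711) → (89.851,15.731) → (79.968,73.898).

G21
G90
G00 X164.175 Y42.352
M4 S346
G01 X156.077 Y41.263 F2918
G01 X142.541 Y42.217
G01 X123.567 Y45.213
G01 X99.155 Y50.252
G01 X69.304 Y57.333
M5
G00 X201.319 Y36.648
M4 S346
G01 X226.157 Y48.508 F2918
G01 X73.969 Y23.660
G01 X142.285 Y21.027
G01 X247.681 Y77.936
G01 X201.319 Y36.648
M5
G00 X103.600 Y34.913
M4 S346
G01 X91.096 Y25.866 F2918
G01 X76.414 Y21.018
G01 X59.554 Y20.370
G01 X40.516 Y23.920
G01 X19.300 Y31.670
M5
G00 X145.815 Y45.402
M4 S346
G01 X137.408 Y58.180 F2918
G01 X125.181 Y71.797
G01 X113.499 Y85.017
G01 X106.724 Y96.600
G01 X109.219 Y105.308
M5
G00 X129.781 Y28.808
M4 S346
G01 X216.222 Y52.711 F2918
G01 X89.851 Y15.731
G01 X79.968 Y73.898
M5
G00 X0.000 Y0.000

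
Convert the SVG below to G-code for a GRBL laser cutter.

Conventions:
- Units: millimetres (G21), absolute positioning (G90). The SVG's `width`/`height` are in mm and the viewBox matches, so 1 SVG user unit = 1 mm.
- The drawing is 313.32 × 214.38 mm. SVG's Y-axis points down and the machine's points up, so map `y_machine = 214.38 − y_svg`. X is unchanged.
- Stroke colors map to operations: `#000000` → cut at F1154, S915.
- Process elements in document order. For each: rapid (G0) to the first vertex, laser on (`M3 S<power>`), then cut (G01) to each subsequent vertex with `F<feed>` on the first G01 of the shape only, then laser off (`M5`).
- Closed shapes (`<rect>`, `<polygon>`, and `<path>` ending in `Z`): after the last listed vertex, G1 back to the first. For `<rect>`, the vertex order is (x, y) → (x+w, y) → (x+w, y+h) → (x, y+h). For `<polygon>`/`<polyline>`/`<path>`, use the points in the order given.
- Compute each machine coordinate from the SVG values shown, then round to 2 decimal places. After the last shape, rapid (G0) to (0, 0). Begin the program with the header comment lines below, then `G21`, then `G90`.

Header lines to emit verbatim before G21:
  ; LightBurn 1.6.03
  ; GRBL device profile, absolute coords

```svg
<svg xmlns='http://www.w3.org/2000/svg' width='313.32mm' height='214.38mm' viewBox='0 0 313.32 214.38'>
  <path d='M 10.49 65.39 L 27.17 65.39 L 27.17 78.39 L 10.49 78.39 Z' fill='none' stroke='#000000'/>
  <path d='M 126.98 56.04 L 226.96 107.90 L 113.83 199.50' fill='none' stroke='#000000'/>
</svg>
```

Since the viewBox matches the mm dimensions, user units are millimetres directly. The only transform is the Y-flip y_m = 214.38 − y_svg.

Shape 1 is a rectangle drawn with `<path>`. Its stroke #000000 means cut at S915, F1154. After flipping Y the toolpath is (10.49,148.99) → (27.17,148.99) → (27.17,135.99) → (10.49,135.99) → (10.49,148.99), returning to the start.

Shape 2 is a open polyline drawn with `<path>`. Its stroke #000000 means cut at S915, F1154. After flipping Y the toolpath is (126.98,158.34) → (226.96,106.48) → (113.83,14.88).

; LightBurn 1.6.03
; GRBL device profile, absolute coords
G21
G90
G0 X10.49 Y148.99
M3 S915
G01 X27.17 Y148.99 F1154
G01 X27.17 Y135.99
G01 X10.49 Y135.99
G01 X10.49 Y148.99
M5
G0 X126.98 Y158.34
M3 S915
G01 X226.96 Y106.48 F1154
G01 X113.83 Y14.88
M5
G0 X0.00 Y0.00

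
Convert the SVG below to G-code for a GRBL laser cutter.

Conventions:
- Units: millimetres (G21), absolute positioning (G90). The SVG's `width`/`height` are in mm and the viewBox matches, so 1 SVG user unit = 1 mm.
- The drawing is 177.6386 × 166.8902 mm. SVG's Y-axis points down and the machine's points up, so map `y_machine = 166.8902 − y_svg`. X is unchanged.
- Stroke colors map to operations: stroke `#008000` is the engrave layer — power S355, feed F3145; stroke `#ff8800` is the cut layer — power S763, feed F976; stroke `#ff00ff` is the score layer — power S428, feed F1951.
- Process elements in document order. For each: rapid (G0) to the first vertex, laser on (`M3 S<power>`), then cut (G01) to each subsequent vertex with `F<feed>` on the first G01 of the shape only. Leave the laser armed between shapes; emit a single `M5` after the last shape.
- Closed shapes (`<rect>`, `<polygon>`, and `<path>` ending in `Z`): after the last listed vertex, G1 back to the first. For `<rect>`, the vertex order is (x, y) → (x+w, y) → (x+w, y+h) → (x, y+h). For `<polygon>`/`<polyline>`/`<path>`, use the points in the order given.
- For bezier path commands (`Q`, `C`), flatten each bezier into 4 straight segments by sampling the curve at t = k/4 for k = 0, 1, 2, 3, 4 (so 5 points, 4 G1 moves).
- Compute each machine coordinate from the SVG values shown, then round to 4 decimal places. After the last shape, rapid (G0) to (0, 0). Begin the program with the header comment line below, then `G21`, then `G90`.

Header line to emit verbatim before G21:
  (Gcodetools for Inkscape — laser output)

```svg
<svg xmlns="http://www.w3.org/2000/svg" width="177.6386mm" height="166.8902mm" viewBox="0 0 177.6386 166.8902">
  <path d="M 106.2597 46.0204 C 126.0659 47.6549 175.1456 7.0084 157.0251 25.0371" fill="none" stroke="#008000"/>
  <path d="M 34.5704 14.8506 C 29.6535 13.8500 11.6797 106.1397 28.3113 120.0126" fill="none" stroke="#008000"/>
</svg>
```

1 u = 1 mm; y_m = 166.8902 − y.

[1] `<path>` cubic bezier, #008000→engrave S355 F3145: (106.2597,120.8698) → (125.0957,125.9942) → (145.8649,137.5093) → (159.5228,145.9505) → (157.0251,141.8531)

[2] `<path>` cubic bezier, #008000→engrave S355 F3145: (34.5704,152.0396) → (29.1793,137.9810) → (23.3602,105.0362) → (21.5814,69.3025) → (28.3113,46.8776)

(Gcodetools for Inkscape — laser output)
G21
G90
G0 X106.2597 Y120.8698
M3 S355
G01 X125.0957 Y125.9942 F3145
G01 X145.8649 Y137.5093
G01 X159.5228 Y145.9505
G01 X157.0251 Y141.8531
G0 X34.5704 Y152.0396
M3 S355
G01 X29.1793 Y137.9810 F3145
G01 X23.3602 Y105.0362
G01 X21.5814 Y69.3025
G01 X28.3113 Y46.8776
M5
G0 X0.0000 Y0.0000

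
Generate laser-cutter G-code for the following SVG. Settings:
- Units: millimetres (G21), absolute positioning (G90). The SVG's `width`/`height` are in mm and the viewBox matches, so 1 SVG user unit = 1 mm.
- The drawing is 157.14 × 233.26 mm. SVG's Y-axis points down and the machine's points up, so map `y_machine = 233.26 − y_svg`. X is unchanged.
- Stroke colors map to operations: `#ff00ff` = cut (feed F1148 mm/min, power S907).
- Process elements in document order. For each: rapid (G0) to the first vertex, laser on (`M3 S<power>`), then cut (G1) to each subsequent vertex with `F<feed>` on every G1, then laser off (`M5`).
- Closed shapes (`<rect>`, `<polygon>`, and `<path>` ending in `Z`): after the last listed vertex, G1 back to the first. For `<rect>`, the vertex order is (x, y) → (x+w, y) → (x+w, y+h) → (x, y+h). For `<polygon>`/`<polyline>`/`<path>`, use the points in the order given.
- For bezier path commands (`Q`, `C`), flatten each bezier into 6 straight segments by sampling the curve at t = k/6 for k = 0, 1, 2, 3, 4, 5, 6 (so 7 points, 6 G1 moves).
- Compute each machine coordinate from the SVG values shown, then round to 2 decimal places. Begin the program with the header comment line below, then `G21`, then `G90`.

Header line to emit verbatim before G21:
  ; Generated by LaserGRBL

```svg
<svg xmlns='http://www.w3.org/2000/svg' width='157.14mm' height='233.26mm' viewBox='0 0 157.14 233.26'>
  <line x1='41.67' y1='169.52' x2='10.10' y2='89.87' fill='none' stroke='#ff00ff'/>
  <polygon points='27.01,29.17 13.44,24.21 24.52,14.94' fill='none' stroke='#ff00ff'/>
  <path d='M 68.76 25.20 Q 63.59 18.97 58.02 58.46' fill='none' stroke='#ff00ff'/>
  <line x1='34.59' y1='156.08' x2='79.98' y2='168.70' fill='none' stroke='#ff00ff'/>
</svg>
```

; Generated by LaserGRBL
G21
G90
G0 X41.67 Y63.74
M3 S907
G1 X10.10 Y143.39 F1148
M5
G0 X27.01 Y204.09
M3 S907
G1 X13.44 Y209.05 F1148
G1 X24.52 Y218.32 F1148
G1 X27.01 Y204.09 F1148
M5
G0 X68.76 Y208.06
M3 S907
G1 X67.03 Y208.87 F1148
G1 X65.27 Y207.13 F1148
G1 X63.49 Y202.86 F1148
G1 X61.69 Y196.05 F1148
G1 X59.87 Y186.69 F1148
G1 X58.02 Y174.80 F1148
M5
G0 X34.59 Y77.18
M3 S907
G1 X79.98 Y64.56 F1148
M5

Since the viewBox matches the mm dimensions, user units are millimetres directly. The only transform is the Y-flip y_m = 233.26 − y_svg.

Shape 1 is a line segment drawn with `<line>`. Its stroke #ff00ff means cut at S907, F1148. After flipping Y the toolpath is (41.67,63.74) → (10.10,143.39).

Shape 2 is a regular polygon drawn with `<polygon>`. Its stroke #ff00ff means cut at S907, F1148. After flipping Y the toolpath is (27.01,204.09) → (13.44,209.05) → (24.52,218.32) → (27.01,204.09), returning to the start.

Shape 3 is a quadratic bezier drawn with `<path>`. Its stroke #ff00ff means cut at S907, F1148. After flipping Y the toolpath is (68.76,208.06) → (67.03,208.87) → (65.27,207.13) → (63.49,202.86) → (61.69,196.05) → (59.87,186.69) → (58.02,174.80).

Shape 4 is a line segment drawn with `<line>`. Its stroke #ff00ff means cut at S907, F1148. After flipping Y the toolpath is (34.59,77.18) → (79.98,64.56).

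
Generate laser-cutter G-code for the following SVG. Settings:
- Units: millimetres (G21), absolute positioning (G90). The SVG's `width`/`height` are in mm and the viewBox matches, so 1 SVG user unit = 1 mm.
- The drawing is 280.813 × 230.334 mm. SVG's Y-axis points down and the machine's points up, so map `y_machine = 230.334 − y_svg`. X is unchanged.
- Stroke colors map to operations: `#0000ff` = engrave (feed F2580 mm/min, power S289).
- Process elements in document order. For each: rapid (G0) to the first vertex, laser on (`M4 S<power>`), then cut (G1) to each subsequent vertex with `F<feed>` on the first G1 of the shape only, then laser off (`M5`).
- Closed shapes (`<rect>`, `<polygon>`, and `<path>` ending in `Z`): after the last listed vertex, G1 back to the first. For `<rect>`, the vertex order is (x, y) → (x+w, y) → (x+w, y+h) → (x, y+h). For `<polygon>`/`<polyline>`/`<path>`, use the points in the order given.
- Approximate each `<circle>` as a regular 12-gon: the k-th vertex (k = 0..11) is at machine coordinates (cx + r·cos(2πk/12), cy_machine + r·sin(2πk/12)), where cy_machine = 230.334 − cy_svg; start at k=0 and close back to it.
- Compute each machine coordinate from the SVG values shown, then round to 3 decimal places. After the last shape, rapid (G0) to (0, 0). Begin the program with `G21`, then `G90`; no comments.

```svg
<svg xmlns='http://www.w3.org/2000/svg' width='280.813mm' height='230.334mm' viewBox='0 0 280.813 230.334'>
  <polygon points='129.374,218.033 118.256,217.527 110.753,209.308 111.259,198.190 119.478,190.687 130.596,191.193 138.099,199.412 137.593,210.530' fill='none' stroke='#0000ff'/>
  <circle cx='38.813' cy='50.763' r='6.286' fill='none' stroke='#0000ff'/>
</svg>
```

viewBox `0 0 280.813 230.334` with mm width/height → 1 unit = 1 mm. Flip: y_m = 230.334 − y_svg.

**Shape 1** — `<polygon>` regular polygon, stroke `#0000ff` → engrave (S289, F2580). Machine vertices: (129.374,12.301) → (118.256,12.807) → (110.753,21.026) → (111.259,32.144) → (119.478,39.647) → (130.596,39.141) → (138.099,30.922) → (137.593,19.804) → (129.374,12.301). Closed: final G1 returns to the first vertex.

**Shape 2** — `<circle>` circle, stroke `#0000ff` → engrave (S289, F2580). Machine vertices: (45.099,179.571) → (44.257,182.714) → (41.956,185.015) → (38.813,185.857) → (35.670,185.015) → (33.369,182.714) → (32.527,179.571) → (33.369,176.428) → (35.670,174.127) → (38.813,173.285) → (41.956,174.127) → (44.257,176.428) → (45.099,179.571). Closed: final G1 returns to the first vertex.

G21
G90
G0 X129.374 Y12.301
M4 S289
G1 X118.256 Y12.807 F2580
G1 X110.753 Y21.026
G1 X111.259 Y32.144
G1 X119.478 Y39.647
G1 X130.596 Y39.141
G1 X138.099 Y30.922
G1 X137.593 Y19.804
G1 X129.374 Y12.301
M5
G0 X45.099 Y179.571
M4 S289
G1 X44.257 Y182.714 F2580
G1 X41.956 Y185.015
G1 X38.813 Y185.857
G1 X35.670 Y185.015
G1 X33.369 Y182.714
G1 X32.527 Y179.571
G1 X33.369 Y176.428
G1 X35.670 Y174.127
G1 X38.813 Y173.285
G1 X41.956 Y174.127
G1 X44.257 Y176.428
G1 X45.099 Y179.571
M5
G0 X0.000 Y0.000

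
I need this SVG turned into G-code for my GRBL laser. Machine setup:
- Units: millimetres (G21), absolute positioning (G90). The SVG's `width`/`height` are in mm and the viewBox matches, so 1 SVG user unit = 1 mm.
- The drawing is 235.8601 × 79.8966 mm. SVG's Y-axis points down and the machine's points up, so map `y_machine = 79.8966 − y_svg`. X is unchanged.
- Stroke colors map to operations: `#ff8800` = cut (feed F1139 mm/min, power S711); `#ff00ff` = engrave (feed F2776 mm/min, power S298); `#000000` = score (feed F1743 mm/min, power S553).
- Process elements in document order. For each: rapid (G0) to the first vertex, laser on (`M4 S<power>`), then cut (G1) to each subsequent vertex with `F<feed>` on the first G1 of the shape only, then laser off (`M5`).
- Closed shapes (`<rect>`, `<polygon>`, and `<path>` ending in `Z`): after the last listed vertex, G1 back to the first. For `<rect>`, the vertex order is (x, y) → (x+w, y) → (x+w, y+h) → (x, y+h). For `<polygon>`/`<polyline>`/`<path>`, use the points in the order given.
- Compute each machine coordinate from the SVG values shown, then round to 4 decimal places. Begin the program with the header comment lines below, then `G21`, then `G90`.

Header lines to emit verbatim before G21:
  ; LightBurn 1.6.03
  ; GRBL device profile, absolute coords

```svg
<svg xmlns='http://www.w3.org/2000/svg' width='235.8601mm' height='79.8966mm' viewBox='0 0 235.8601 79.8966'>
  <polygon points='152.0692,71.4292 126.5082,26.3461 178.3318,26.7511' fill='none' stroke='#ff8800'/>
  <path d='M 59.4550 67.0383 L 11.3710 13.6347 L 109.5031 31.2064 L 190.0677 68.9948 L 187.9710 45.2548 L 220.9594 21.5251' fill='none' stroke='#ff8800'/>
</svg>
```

; LightBurn 1.6.03
; GRBL device profile, absolute coords
G21
G90
G0 X152.0692 Y8.4674
M4 S711
G1 X126.5082 Y53.5505 F1139
G1 X178.3318 Y53.1455
G1 X152.0692 Y8.4674
M5
G0 X59.4550 Y12.8583
M4 S711
G1 X11.3710 Y66.2619 F1139
G1 X109.5031 Y48.6902
G1 X190.0677 Y10.9018
G1 X187.9710 Y34.6418
G1 X220.9594 Y58.3715
M5

Since the viewBox matches the mm dimensions, user units are millimetres directly. The only transform is the Y-flip y_m = 79.8966 − y_svg.

Shape 1 is a regular polygon drawn with `<polygon>`. Its stroke #ff8800 means cut at S711, F1139. After flipping Y the toolpath is (152.0692,8.4674) → (126.5082,53.5505) → (178.3318,53.1455) → (152.0692,8.4674), returning to the start.

Shape 2 is a open polyline drawn with `<path>`. Its stroke #ff8800 means cut at S711, F1139. After flipping Y the toolpath is (59.4550,12.8583) → (11.3710,66.2619) → (109.5031,48.6902) → (190.0677,10.9018) → (187.9710,34.6418) → (220.9594,58.3715).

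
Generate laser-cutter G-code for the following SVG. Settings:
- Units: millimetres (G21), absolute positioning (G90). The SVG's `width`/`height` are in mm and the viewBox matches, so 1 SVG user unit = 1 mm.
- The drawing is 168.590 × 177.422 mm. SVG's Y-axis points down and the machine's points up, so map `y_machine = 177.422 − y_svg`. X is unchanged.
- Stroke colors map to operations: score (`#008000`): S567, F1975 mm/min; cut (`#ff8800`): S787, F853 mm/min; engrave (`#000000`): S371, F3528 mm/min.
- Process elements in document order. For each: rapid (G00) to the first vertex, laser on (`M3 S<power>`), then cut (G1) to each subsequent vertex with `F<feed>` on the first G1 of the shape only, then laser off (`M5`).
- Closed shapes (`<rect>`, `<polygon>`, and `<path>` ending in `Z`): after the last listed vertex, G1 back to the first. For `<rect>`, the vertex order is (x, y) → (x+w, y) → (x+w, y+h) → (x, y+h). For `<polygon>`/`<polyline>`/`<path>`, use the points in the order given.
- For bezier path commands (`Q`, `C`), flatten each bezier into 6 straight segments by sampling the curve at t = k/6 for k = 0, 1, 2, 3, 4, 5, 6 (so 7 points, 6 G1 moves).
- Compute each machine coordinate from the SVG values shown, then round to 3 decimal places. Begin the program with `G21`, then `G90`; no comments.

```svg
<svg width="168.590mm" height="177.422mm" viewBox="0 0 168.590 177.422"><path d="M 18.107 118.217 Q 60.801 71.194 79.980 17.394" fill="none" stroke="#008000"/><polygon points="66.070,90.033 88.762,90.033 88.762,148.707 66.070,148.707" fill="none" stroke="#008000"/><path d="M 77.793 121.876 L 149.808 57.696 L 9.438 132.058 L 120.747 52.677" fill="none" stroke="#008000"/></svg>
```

G21
G90
G00 X18.107 Y59.205
M3 S567
G1 X31.685 Y75.068 F1975
G1 X43.957 Y91.307
G1 X54.922 Y107.922
G1 X64.581 Y124.914
G1 X72.934 Y142.283
G1 X79.980 Y160.028
M5
G00 X66.070 Y87.389
M3 S567
G1 X88.762 Y87.389 F1975
G1 X88.762 Y28.715
G1 X66.070 Y28.715
G1 X66.070 Y87.389
M5
G00 X77.793 Y55.546
M3 S567
G1 X149.808 Y119.726 F1975
G1 X9.438 Y45.364
G1 X120.747 Y124.745
M5

viewBox `0 0 168.590 177.422` with mm width/height → 1 unit = 1 mm. Flip: y_m = 177.422 − y_svg.

**Shape 1** — `<path>` quadratic bezier, stroke `#008000` → score (S567, F1975). Control points (SVG): P0=(18.107,118.217), P1=(60.801,71.194), P2=(79.980,17.394); sampled at t=k/6. Machine vertices: (18.107,59.205) → (31.685,75.068) → (43.957,91.307) → (54.922,107.922) → (64.581,124.914) → (72.934,142.283) → (79.980,160.028). Open path.

**Shape 2** — `<polygon>` rectangle, stroke `#008000` → score (S567, F1975). Machine vertices: (66.070,87.389) → (88.762,87.389) → (88.762,28.715) → (66.070,28.715) → (66.070,87.389). Closed: final G1 returns to the first vertex.

**Shape 3** — `<path>` open polyline, stroke `#008000` → score (S567, F1975). Machine vertices: (77.793,55.546) → (149.808,119.726) → (9.438,45.364) → (120.747,124.745). Open path.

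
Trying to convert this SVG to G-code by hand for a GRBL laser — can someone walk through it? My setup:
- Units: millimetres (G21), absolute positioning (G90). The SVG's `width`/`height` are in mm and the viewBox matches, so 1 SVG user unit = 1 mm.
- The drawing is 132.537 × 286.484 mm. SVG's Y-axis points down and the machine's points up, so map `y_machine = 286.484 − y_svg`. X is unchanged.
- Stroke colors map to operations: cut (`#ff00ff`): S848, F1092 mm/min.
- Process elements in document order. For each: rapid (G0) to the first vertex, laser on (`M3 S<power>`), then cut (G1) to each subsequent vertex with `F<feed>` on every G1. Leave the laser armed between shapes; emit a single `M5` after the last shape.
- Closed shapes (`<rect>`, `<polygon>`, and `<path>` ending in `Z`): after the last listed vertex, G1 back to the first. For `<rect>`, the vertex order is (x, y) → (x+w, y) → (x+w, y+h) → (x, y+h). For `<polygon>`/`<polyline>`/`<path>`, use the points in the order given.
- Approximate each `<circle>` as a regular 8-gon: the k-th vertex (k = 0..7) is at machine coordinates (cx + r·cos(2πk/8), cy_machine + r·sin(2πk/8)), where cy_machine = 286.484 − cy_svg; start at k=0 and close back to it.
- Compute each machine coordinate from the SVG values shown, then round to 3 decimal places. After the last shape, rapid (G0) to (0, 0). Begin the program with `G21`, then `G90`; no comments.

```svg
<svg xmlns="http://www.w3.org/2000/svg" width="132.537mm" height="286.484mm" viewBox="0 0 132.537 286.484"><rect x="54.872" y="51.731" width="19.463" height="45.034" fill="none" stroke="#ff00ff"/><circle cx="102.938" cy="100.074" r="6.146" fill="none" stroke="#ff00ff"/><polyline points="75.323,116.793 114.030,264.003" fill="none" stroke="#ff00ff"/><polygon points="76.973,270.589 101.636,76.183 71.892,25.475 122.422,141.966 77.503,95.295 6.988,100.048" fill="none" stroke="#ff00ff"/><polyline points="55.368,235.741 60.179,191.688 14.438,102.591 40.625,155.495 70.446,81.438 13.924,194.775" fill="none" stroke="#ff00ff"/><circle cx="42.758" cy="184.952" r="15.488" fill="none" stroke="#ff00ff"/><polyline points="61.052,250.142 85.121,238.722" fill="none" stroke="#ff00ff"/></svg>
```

Since the viewBox matches the mm dimensions, user units are millimetres directly. The only transform is the Y-flip y_m = 286.484 − y_svg.

Shape 1 is a rectangle drawn with `<rect>`. Its stroke #ff00ff means cut at S848, F1092. After flipping Y the toolpath is (54.872,234.753) → (74.335,234.753) → (74.335,189.719) → (54.872,189.719) → (54.872,234.753), returning to the start.

Shape 2 is a circle drawn with `<circle>`. Its stroke #ff00ff means cut at S848, F1092. After flipping Y the toolpath is (109.084,186.410) → (107.284,190.756) → (102.938,192.556) → (98.592,190.756) → (96.792,186.410) → (98.592,182.064) → (102.938,180.264) → (107.284,182.064) → (109.084,186.410), returning to the start.

Shape 3 is a line segment drawn with `<polyline>`. Its stroke #ff00ff means cut at S848, F1092. After flipping Y the toolpath is (75.323,169.691) → (114.030,22.481).

Shape 4 is a closed polygon drawn with `<polygon>`. Its stroke #ff00ff means cut at S848, F1092. After flipping Y the toolpath is (76.973,15.895) → (101.636,210.301) → (71.892,261.009) → (122.422,144.518) → (77.503,191.189) → (6.988,186.436) → (76.973,15.895), returning to the start.

Shape 5 is a open polyline drawn with `<polyline>`. Its stroke #ff00ff means cut at S848, F1092. After flipping Y the toolpath is (55.368,50.743) → (60.179,94.796) → (14.438,183.893) → (40.625,130.989) → (70.446,205.046) → (13.924,91.709).

Shape 6 is a circle drawn with `<circle>`. Its stroke #ff00ff means cut at S848, F1092. After flipping Y the toolpath is (58.246,101.532) → (53.710,112.484) → (42.758,117.020) → (31.806,112.484) → (27.270,101.532) → (31.806,90.580) → (42.758,86.044) → (53.710,90.580) → (58.246,101.532), returning to the start.

Shape 7 is a line segment drawn with `<polyline>`. Its stroke #ff00ff means cut at S848, F1092. After flipping Y the toolpath is (61.052,36.342) → (85.121,47.762).

G21
G90
G0 X54.872 Y234.753
M3 S848
G1 X74.335 Y234.753 F1092
G1 X74.335 Y189.719 F1092
G1 X54.872 Y189.719 F1092
G1 X54.872 Y234.753 F1092
G0 X109.084 Y186.410
M3 S848
G1 X107.284 Y190.756 F1092
G1 X102.938 Y192.556 F1092
G1 X98.592 Y190.756 F1092
G1 X96.792 Y186.410 F1092
G1 X98.592 Y182.064 F1092
G1 X102.938 Y180.264 F1092
G1 X107.284 Y182.064 F1092
G1 X109.084 Y186.410 F1092
G0 X75.323 Y169.691
M3 S848
G1 X114.030 Y22.481 F1092
G0 X76.973 Y15.895
M3 S848
G1 X101.636 Y210.301 F1092
G1 X71.892 Y261.009 F1092
G1 X122.422 Y144.518 F1092
G1 X77.503 Y191.189 F1092
G1 X6.988 Y186.436 F1092
G1 X76.973 Y15.895 F1092
G0 X55.368 Y50.743
M3 S848
G1 X60.179 Y94.796 F1092
G1 X14.438 Y183.893 F1092
G1 X40.625 Y130.989 F1092
G1 X70.446 Y205.046 F1092
G1 X13.924 Y91.709 F1092
G0 X58.246 Y101.532
M3 S848
G1 X53.710 Y112.484 F1092
G1 X42.758 Y117.020 F1092
G1 X31.806 Y112.484 F1092
G1 X27.270 Y101.532 F1092
G1 X31.806 Y90.580 F1092
G1 X42.758 Y86.044 F1092
G1 X53.710 Y90.580 F1092
G1 X58.246 Y101.532 F1092
G0 X61.052 Y36.342
M3 S848
G1 X85.121 Y47.762 F1092
M5
G0 X0.000 Y0.000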